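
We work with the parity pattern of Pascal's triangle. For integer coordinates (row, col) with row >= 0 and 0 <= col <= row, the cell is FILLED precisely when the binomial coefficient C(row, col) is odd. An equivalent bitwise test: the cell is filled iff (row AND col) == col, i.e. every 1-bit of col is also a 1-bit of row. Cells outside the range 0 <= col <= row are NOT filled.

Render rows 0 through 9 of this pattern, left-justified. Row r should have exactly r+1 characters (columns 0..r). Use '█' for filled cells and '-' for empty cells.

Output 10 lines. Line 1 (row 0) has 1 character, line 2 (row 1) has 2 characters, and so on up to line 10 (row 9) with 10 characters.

Answer: █
██
█-█
████
█---█
██--██
█-█-█-█
████████
█-------█
██------██

Derivation:
r0=0: █
r1=1: ██
r2=10: █-█
r3=11: ████
r4=100: █---█
r5=101: ██--██
r6=110: █-█-█-█
r7=111: ████████
r8=1000: █-------█
r9=1001: ██------██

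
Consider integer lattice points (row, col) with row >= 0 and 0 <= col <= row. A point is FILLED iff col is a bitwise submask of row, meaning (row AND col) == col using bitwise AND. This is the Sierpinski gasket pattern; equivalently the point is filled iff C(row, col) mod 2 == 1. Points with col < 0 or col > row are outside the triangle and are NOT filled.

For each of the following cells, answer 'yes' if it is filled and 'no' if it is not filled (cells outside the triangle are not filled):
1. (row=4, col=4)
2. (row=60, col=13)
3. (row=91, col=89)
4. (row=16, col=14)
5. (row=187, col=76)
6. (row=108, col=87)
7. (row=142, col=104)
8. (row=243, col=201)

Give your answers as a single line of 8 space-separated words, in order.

Answer: yes no yes no no no no no

Derivation:
(4,4): row=0b100, col=0b100, row AND col = 0b100 = 4; 4 == 4 -> filled
(60,13): row=0b111100, col=0b1101, row AND col = 0b1100 = 12; 12 != 13 -> empty
(91,89): row=0b1011011, col=0b1011001, row AND col = 0b1011001 = 89; 89 == 89 -> filled
(16,14): row=0b10000, col=0b1110, row AND col = 0b0 = 0; 0 != 14 -> empty
(187,76): row=0b10111011, col=0b1001100, row AND col = 0b1000 = 8; 8 != 76 -> empty
(108,87): row=0b1101100, col=0b1010111, row AND col = 0b1000100 = 68; 68 != 87 -> empty
(142,104): row=0b10001110, col=0b1101000, row AND col = 0b1000 = 8; 8 != 104 -> empty
(243,201): row=0b11110011, col=0b11001001, row AND col = 0b11000001 = 193; 193 != 201 -> empty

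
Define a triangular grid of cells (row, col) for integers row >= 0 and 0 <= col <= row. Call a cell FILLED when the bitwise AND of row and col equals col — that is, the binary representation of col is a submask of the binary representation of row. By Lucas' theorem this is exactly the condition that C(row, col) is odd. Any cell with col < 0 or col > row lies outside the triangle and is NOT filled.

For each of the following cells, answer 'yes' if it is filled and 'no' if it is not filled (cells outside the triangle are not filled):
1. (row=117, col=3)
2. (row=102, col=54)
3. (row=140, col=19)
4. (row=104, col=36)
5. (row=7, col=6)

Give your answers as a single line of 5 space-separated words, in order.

Answer: no no no no yes

Derivation:
(117,3): row=0b1110101, col=0b11, row AND col = 0b1 = 1; 1 != 3 -> empty
(102,54): row=0b1100110, col=0b110110, row AND col = 0b100110 = 38; 38 != 54 -> empty
(140,19): row=0b10001100, col=0b10011, row AND col = 0b0 = 0; 0 != 19 -> empty
(104,36): row=0b1101000, col=0b100100, row AND col = 0b100000 = 32; 32 != 36 -> empty
(7,6): row=0b111, col=0b110, row AND col = 0b110 = 6; 6 == 6 -> filled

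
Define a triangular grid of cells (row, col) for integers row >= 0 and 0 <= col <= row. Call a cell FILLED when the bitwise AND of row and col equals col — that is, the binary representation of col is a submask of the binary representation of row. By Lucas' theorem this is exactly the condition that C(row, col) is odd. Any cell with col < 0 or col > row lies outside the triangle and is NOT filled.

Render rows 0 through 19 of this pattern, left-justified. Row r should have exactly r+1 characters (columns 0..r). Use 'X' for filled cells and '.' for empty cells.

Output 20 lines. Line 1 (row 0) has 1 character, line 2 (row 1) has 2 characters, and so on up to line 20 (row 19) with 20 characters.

r0=0: X
r1=1: XX
r2=10: X.X
r3=11: XXXX
r4=100: X...X
r5=101: XX..XX
r6=110: X.X.X.X
r7=111: XXXXXXXX
r8=1000: X.......X
r9=1001: XX......XX
r10=1010: X.X.....X.X
r11=1011: XXXX....XXXX
r12=1100: X...X...X...X
r13=1101: XX..XX..XX..XX
r14=1110: X.X.X.X.X.X.X.X
r15=1111: XXXXXXXXXXXXXXXX
r16=10000: X...............X
r17=10001: XX..............XX
r18=10010: X.X.............X.X
r19=10011: XXXX............XXXX

Answer: X
XX
X.X
XXXX
X...X
XX..XX
X.X.X.X
XXXXXXXX
X.......X
XX......XX
X.X.....X.X
XXXX....XXXX
X...X...X...X
XX..XX..XX..XX
X.X.X.X.X.X.X.X
XXXXXXXXXXXXXXXX
X...............X
XX..............XX
X.X.............X.X
XXXX............XXXX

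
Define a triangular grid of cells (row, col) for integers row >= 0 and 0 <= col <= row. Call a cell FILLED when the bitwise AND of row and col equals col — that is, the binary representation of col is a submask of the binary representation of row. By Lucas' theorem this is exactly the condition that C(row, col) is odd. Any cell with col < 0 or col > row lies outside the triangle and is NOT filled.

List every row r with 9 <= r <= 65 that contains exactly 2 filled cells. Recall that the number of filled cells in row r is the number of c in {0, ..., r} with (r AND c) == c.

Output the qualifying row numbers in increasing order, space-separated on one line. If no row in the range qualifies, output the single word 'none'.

Answer: 16 32 64

Derivation:
Row r has 2^popcount(r) filled cells, so we need popcount(r) = log2(2) = 1.
Scan r = 9..65 and keep those with exactly 1 one-bits:
r=9=1001 popcount=2 -> skip
r=10=1010 popcount=2 -> skip
r=11=1011 popcount=3 -> skip
r=12=1100 popcount=2 -> skip
r=13=1101 popcount=3 -> skip
r=14=1110 popcount=3 -> skip
r=15=1111 popcount=4 -> skip
r=16=10000 popcount=1 -> KEEP
r=17=10001 popcount=2 -> skip
r=18=10010 popcount=2 -> skip
r=19=10011 popcount=3 -> skip
r=20=10100 popcount=2 -> skip
r=21=10101 popcount=3 -> skip
r=22=10110 popcount=3 -> skip
r=23=10111 popcount=4 -> skip
r=24=11000 popcount=2 -> skip
r=25=11001 popcount=3 -> skip
r=26=11010 popcount=3 -> skip
r=27=11011 popcount=4 -> skip
r=28=11100 popcount=3 -> skip
r=29=11101 popcount=4 -> skip
r=30=11110 popcount=4 -> skip
r=31=11111 popcount=5 -> skip
r=32=100000 popcount=1 -> KEEP
r=33=100001 popcount=2 -> skip
r=34=100010 popcount=2 -> skip
r=35=100011 popcount=3 -> skip
r=36=100100 popcount=2 -> skip
r=37=100101 popcount=3 -> skip
r=38=100110 popcount=3 -> skip
r=39=100111 popcount=4 -> skip
r=40=101000 popcount=2 -> skip
r=41=101001 popcount=3 -> skip
r=42=101010 popcount=3 -> skip
r=43=101011 popcount=4 -> skip
r=44=101100 popcount=3 -> skip
r=45=101101 popcount=4 -> skip
r=46=101110 popcount=4 -> skip
r=47=101111 popcount=5 -> skip
r=48=110000 popcount=2 -> skip
r=49=110001 popcount=3 -> skip
r=50=110010 popcount=3 -> skip
r=51=110011 popcount=4 -> skip
r=52=110100 popcount=3 -> skip
r=53=110101 popcount=4 -> skip
r=54=110110 popcount=4 -> skip
r=55=110111 popcount=5 -> skip
r=56=111000 popcount=3 -> skip
r=57=111001 popcount=4 -> skip
r=58=111010 popcount=4 -> skip
r=59=111011 popcount=5 -> skip
r=60=111100 popcount=4 -> skip
r=61=111101 popcount=5 -> skip
r=62=111110 popcount=5 -> skip
r=63=111111 popcount=6 -> skip
r=64=1000000 popcount=1 -> KEEP
r=65=1000001 popcount=2 -> skip
Kept rows: 16 32 64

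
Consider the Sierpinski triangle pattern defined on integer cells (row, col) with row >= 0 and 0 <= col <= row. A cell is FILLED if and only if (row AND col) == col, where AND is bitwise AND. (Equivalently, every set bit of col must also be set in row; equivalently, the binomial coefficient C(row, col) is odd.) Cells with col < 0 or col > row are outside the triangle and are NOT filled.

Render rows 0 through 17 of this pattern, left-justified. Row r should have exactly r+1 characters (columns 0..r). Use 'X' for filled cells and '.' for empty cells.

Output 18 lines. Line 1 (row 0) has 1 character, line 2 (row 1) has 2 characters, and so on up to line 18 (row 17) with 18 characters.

r0=0: X
r1=1: XX
r2=10: X.X
r3=11: XXXX
r4=100: X...X
r5=101: XX..XX
r6=110: X.X.X.X
r7=111: XXXXXXXX
r8=1000: X.......X
r9=1001: XX......XX
r10=1010: X.X.....X.X
r11=1011: XXXX....XXXX
r12=1100: X...X...X...X
r13=1101: XX..XX..XX..XX
r14=1110: X.X.X.X.X.X.X.X
r15=1111: XXXXXXXXXXXXXXXX
r16=10000: X...............X
r17=10001: XX..............XX

Answer: X
XX
X.X
XXXX
X...X
XX..XX
X.X.X.X
XXXXXXXX
X.......X
XX......XX
X.X.....X.X
XXXX....XXXX
X...X...X...X
XX..XX..XX..XX
X.X.X.X.X.X.X.X
XXXXXXXXXXXXXXXX
X...............X
XX..............XX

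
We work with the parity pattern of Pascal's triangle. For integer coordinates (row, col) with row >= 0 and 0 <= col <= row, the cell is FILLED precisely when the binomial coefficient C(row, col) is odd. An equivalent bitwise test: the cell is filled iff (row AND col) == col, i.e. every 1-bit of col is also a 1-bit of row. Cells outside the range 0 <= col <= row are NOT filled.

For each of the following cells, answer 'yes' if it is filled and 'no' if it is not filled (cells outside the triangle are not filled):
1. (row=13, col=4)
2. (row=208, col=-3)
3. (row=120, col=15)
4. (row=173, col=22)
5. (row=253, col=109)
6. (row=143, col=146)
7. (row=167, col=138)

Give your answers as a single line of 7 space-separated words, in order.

(13,4): row=0b1101, col=0b100, row AND col = 0b100 = 4; 4 == 4 -> filled
(208,-3): col outside [0, 208] -> not filled
(120,15): row=0b1111000, col=0b1111, row AND col = 0b1000 = 8; 8 != 15 -> empty
(173,22): row=0b10101101, col=0b10110, row AND col = 0b100 = 4; 4 != 22 -> empty
(253,109): row=0b11111101, col=0b1101101, row AND col = 0b1101101 = 109; 109 == 109 -> filled
(143,146): col outside [0, 143] -> not filled
(167,138): row=0b10100111, col=0b10001010, row AND col = 0b10000010 = 130; 130 != 138 -> empty

Answer: yes no no no yes no no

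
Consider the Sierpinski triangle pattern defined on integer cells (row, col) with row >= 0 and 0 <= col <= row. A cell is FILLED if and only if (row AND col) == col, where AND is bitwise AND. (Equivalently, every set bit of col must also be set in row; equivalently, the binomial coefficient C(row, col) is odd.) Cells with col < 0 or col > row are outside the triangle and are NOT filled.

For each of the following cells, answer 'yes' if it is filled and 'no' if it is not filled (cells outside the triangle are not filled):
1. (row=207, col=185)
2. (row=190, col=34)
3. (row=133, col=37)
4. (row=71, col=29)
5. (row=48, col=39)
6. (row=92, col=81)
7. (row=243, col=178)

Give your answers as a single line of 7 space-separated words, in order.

(207,185): row=0b11001111, col=0b10111001, row AND col = 0b10001001 = 137; 137 != 185 -> empty
(190,34): row=0b10111110, col=0b100010, row AND col = 0b100010 = 34; 34 == 34 -> filled
(133,37): row=0b10000101, col=0b100101, row AND col = 0b101 = 5; 5 != 37 -> empty
(71,29): row=0b1000111, col=0b11101, row AND col = 0b101 = 5; 5 != 29 -> empty
(48,39): row=0b110000, col=0b100111, row AND col = 0b100000 = 32; 32 != 39 -> empty
(92,81): row=0b1011100, col=0b1010001, row AND col = 0b1010000 = 80; 80 != 81 -> empty
(243,178): row=0b11110011, col=0b10110010, row AND col = 0b10110010 = 178; 178 == 178 -> filled

Answer: no yes no no no no yes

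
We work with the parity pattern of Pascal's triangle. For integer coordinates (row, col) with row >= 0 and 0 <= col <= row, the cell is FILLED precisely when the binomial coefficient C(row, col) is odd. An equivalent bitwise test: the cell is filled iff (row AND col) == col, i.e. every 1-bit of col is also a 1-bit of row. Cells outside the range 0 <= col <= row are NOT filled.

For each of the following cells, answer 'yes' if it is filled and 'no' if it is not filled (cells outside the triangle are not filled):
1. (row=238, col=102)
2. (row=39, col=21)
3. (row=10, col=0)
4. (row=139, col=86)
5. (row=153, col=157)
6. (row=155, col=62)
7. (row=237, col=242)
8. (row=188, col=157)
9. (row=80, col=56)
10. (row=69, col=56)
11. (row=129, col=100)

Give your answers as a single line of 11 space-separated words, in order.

(238,102): row=0b11101110, col=0b1100110, row AND col = 0b1100110 = 102; 102 == 102 -> filled
(39,21): row=0b100111, col=0b10101, row AND col = 0b101 = 5; 5 != 21 -> empty
(10,0): row=0b1010, col=0b0, row AND col = 0b0 = 0; 0 == 0 -> filled
(139,86): row=0b10001011, col=0b1010110, row AND col = 0b10 = 2; 2 != 86 -> empty
(153,157): col outside [0, 153] -> not filled
(155,62): row=0b10011011, col=0b111110, row AND col = 0b11010 = 26; 26 != 62 -> empty
(237,242): col outside [0, 237] -> not filled
(188,157): row=0b10111100, col=0b10011101, row AND col = 0b10011100 = 156; 156 != 157 -> empty
(80,56): row=0b1010000, col=0b111000, row AND col = 0b10000 = 16; 16 != 56 -> empty
(69,56): row=0b1000101, col=0b111000, row AND col = 0b0 = 0; 0 != 56 -> empty
(129,100): row=0b10000001, col=0b1100100, row AND col = 0b0 = 0; 0 != 100 -> empty

Answer: yes no yes no no no no no no no no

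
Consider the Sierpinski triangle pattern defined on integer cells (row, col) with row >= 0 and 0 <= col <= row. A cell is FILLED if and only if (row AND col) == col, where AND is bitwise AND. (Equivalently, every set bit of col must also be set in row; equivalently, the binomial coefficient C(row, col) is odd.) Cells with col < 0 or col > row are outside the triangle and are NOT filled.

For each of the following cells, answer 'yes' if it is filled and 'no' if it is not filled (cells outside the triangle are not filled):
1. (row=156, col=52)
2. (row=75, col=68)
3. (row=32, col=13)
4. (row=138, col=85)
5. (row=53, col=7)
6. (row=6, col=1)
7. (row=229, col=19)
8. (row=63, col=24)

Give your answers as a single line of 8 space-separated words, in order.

(156,52): row=0b10011100, col=0b110100, row AND col = 0b10100 = 20; 20 != 52 -> empty
(75,68): row=0b1001011, col=0b1000100, row AND col = 0b1000000 = 64; 64 != 68 -> empty
(32,13): row=0b100000, col=0b1101, row AND col = 0b0 = 0; 0 != 13 -> empty
(138,85): row=0b10001010, col=0b1010101, row AND col = 0b0 = 0; 0 != 85 -> empty
(53,7): row=0b110101, col=0b111, row AND col = 0b101 = 5; 5 != 7 -> empty
(6,1): row=0b110, col=0b1, row AND col = 0b0 = 0; 0 != 1 -> empty
(229,19): row=0b11100101, col=0b10011, row AND col = 0b1 = 1; 1 != 19 -> empty
(63,24): row=0b111111, col=0b11000, row AND col = 0b11000 = 24; 24 == 24 -> filled

Answer: no no no no no no no yes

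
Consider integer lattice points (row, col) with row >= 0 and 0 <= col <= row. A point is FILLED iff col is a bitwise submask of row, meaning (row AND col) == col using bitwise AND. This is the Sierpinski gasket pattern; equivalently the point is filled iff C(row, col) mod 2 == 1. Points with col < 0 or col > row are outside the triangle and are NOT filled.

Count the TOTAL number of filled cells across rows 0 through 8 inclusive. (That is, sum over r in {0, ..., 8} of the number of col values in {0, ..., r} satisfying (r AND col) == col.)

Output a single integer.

r0=0 pc0: +1 =1
r1=1 pc1: +2 =3
r2=10 pc1: +2 =5
r3=11 pc2: +4 =9
r4=100 pc1: +2 =11
r5=101 pc2: +4 =15
r6=110 pc2: +4 =19
r7=111 pc3: +8 =27
r8=1000 pc1: +2 =29

Answer: 29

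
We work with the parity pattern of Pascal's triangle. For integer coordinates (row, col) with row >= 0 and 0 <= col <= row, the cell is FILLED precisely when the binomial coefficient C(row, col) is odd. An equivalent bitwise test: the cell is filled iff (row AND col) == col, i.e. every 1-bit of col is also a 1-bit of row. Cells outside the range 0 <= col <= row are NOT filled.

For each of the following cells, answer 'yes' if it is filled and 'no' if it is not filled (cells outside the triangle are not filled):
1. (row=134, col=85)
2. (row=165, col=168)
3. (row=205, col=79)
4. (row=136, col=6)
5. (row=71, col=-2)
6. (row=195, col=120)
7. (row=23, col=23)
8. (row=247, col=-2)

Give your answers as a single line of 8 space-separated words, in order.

(134,85): row=0b10000110, col=0b1010101, row AND col = 0b100 = 4; 4 != 85 -> empty
(165,168): col outside [0, 165] -> not filled
(205,79): row=0b11001101, col=0b1001111, row AND col = 0b1001101 = 77; 77 != 79 -> empty
(136,6): row=0b10001000, col=0b110, row AND col = 0b0 = 0; 0 != 6 -> empty
(71,-2): col outside [0, 71] -> not filled
(195,120): row=0b11000011, col=0b1111000, row AND col = 0b1000000 = 64; 64 != 120 -> empty
(23,23): row=0b10111, col=0b10111, row AND col = 0b10111 = 23; 23 == 23 -> filled
(247,-2): col outside [0, 247] -> not filled

Answer: no no no no no no yes no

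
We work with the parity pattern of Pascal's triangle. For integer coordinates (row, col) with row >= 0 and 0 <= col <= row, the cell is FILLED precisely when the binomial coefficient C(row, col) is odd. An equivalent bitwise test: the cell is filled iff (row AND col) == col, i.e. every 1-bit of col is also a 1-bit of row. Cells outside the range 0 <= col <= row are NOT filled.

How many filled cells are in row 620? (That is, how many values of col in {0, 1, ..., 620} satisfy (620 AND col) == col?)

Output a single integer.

620 in binary = 1001101100
popcount(620) = number of 1-bits in 1001101100 = 5
A col c satisfies (620 AND c) == c iff every set bit of c is also set in 620; each of the 5 set bits of 620 can independently be on or off in c.
count = 2^5 = 32

Answer: 32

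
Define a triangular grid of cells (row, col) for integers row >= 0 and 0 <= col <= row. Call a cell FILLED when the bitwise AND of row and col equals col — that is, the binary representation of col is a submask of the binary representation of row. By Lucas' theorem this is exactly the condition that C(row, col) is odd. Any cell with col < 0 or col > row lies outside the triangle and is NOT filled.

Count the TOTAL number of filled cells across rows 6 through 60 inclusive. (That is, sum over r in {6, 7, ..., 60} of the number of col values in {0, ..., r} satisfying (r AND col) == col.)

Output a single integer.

r6=110 pc2: +4 =4
r7=111 pc3: +8 =12
r8=1000 pc1: +2 =14
r9=1001 pc2: +4 =18
r10=1010 pc2: +4 =22
r11=1011 pc3: +8 =30
r12=1100 pc2: +4 =34
r13=1101 pc3: +8 =42
r14=1110 pc3: +8 =50
r15=1111 pc4: +16 =66
r16=10000 pc1: +2 =68
r17=10001 pc2: +4 =72
r18=10010 pc2: +4 =76
r19=10011 pc3: +8 =84
r20=10100 pc2: +4 =88
r21=10101 pc3: +8 =96
r22=10110 pc3: +8 =104
r23=10111 pc4: +16 =120
r24=11000 pc2: +4 =124
r25=11001 pc3: +8 =132
r26=11010 pc3: +8 =140
r27=11011 pc4: +16 =156
r28=11100 pc3: +8 =164
r29=11101 pc4: +16 =180
r30=11110 pc4: +16 =196
r31=11111 pc5: +32 =228
r32=100000 pc1: +2 =230
r33=100001 pc2: +4 =234
r34=100010 pc2: +4 =238
r35=100011 pc3: +8 =246
r36=100100 pc2: +4 =250
r37=100101 pc3: +8 =258
r38=100110 pc3: +8 =266
r39=100111 pc4: +16 =282
r40=101000 pc2: +4 =286
r41=101001 pc3: +8 =294
r42=101010 pc3: +8 =302
r43=101011 pc4: +16 =318
r44=101100 pc3: +8 =326
r45=101101 pc4: +16 =342
r46=101110 pc4: +16 =358
r47=101111 pc5: +32 =390
r48=110000 pc2: +4 =394
r49=110001 pc3: +8 =402
r50=110010 pc3: +8 =410
r51=110011 pc4: +16 =426
r52=110100 pc3: +8 =434
r53=110101 pc4: +16 =450
r54=110110 pc4: +16 =466
r55=110111 pc5: +32 =498
r56=111000 pc3: +8 =506
r57=111001 pc4: +16 =522
r58=111010 pc4: +16 =538
r59=111011 pc5: +32 =570
r60=111100 pc4: +16 =586

Answer: 586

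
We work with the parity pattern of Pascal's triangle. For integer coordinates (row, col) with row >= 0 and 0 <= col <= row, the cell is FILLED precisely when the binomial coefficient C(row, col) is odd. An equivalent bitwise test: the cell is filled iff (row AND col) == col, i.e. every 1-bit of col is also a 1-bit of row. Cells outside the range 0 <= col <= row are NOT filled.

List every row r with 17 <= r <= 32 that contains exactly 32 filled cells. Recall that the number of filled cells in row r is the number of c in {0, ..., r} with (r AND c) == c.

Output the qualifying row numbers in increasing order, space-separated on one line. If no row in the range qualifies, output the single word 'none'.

Answer: 31

Derivation:
Row r has 2^popcount(r) filled cells, so we need popcount(r) = log2(32) = 5.
Scan r = 17..32 and keep those with exactly 5 one-bits:
r=17=10001 popcount=2 -> skip
r=18=10010 popcount=2 -> skip
r=19=10011 popcount=3 -> skip
r=20=10100 popcount=2 -> skip
r=21=10101 popcount=3 -> skip
r=22=10110 popcount=3 -> skip
r=23=10111 popcount=4 -> skip
r=24=11000 popcount=2 -> skip
r=25=11001 popcount=3 -> skip
r=26=11010 popcount=3 -> skip
r=27=11011 popcount=4 -> skip
r=28=11100 popcount=3 -> skip
r=29=11101 popcount=4 -> skip
r=30=11110 popcount=4 -> skip
r=31=11111 popcount=5 -> KEEP
r=32=100000 popcount=1 -> skip
Kept rows: 31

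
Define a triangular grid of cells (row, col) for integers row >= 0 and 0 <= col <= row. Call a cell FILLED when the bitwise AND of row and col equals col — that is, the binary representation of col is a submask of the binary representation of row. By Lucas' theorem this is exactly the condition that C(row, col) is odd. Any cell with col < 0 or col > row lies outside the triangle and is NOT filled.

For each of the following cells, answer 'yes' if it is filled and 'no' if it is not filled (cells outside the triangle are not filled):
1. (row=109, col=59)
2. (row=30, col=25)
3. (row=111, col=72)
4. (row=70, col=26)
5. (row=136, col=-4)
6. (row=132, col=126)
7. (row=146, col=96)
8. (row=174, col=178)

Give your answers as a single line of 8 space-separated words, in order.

(109,59): row=0b1101101, col=0b111011, row AND col = 0b101001 = 41; 41 != 59 -> empty
(30,25): row=0b11110, col=0b11001, row AND col = 0b11000 = 24; 24 != 25 -> empty
(111,72): row=0b1101111, col=0b1001000, row AND col = 0b1001000 = 72; 72 == 72 -> filled
(70,26): row=0b1000110, col=0b11010, row AND col = 0b10 = 2; 2 != 26 -> empty
(136,-4): col outside [0, 136] -> not filled
(132,126): row=0b10000100, col=0b1111110, row AND col = 0b100 = 4; 4 != 126 -> empty
(146,96): row=0b10010010, col=0b1100000, row AND col = 0b0 = 0; 0 != 96 -> empty
(174,178): col outside [0, 174] -> not filled

Answer: no no yes no no no no no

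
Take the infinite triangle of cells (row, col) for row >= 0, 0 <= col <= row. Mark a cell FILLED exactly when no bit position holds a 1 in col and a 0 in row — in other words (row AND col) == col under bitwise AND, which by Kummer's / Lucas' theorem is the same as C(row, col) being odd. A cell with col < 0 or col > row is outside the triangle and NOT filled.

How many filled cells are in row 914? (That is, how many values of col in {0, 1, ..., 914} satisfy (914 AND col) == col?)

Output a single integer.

Answer: 32

Derivation:
914 in binary = 1110010010
popcount(914) = number of 1-bits in 1110010010 = 5
A col c satisfies (914 AND c) == c iff every set bit of c is also set in 914; each of the 5 set bits of 914 can independently be on or off in c.
count = 2^5 = 32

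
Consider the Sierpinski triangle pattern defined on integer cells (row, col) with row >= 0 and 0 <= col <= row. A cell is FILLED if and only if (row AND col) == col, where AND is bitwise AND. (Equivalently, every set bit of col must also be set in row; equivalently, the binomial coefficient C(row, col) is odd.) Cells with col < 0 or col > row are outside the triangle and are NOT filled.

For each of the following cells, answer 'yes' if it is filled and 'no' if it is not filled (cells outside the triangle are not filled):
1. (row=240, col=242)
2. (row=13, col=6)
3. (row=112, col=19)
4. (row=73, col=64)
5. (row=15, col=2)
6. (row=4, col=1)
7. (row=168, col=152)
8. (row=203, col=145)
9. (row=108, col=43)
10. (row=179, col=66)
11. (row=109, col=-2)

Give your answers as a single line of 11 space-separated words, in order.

(240,242): col outside [0, 240] -> not filled
(13,6): row=0b1101, col=0b110, row AND col = 0b100 = 4; 4 != 6 -> empty
(112,19): row=0b1110000, col=0b10011, row AND col = 0b10000 = 16; 16 != 19 -> empty
(73,64): row=0b1001001, col=0b1000000, row AND col = 0b1000000 = 64; 64 == 64 -> filled
(15,2): row=0b1111, col=0b10, row AND col = 0b10 = 2; 2 == 2 -> filled
(4,1): row=0b100, col=0b1, row AND col = 0b0 = 0; 0 != 1 -> empty
(168,152): row=0b10101000, col=0b10011000, row AND col = 0b10001000 = 136; 136 != 152 -> empty
(203,145): row=0b11001011, col=0b10010001, row AND col = 0b10000001 = 129; 129 != 145 -> empty
(108,43): row=0b1101100, col=0b101011, row AND col = 0b101000 = 40; 40 != 43 -> empty
(179,66): row=0b10110011, col=0b1000010, row AND col = 0b10 = 2; 2 != 66 -> empty
(109,-2): col outside [0, 109] -> not filled

Answer: no no no yes yes no no no no no no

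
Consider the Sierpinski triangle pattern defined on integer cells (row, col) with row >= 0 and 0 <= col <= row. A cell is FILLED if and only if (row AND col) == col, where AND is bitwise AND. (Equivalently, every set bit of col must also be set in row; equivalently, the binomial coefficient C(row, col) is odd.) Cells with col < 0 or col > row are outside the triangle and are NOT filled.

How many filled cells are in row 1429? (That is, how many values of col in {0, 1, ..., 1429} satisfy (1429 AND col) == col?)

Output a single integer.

Answer: 64

Derivation:
1429 in binary = 10110010101
popcount(1429) = number of 1-bits in 10110010101 = 6
A col c satisfies (1429 AND c) == c iff every set bit of c is also set in 1429; each of the 6 set bits of 1429 can independently be on or off in c.
count = 2^6 = 64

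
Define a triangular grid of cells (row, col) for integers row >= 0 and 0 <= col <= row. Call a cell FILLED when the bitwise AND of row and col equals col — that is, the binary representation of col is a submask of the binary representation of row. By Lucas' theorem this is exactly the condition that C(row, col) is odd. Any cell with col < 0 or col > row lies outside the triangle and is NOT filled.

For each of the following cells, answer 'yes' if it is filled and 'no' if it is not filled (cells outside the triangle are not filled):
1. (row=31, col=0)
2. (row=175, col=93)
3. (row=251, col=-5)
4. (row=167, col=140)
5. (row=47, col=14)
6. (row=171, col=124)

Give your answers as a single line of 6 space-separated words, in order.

Answer: yes no no no yes no

Derivation:
(31,0): row=0b11111, col=0b0, row AND col = 0b0 = 0; 0 == 0 -> filled
(175,93): row=0b10101111, col=0b1011101, row AND col = 0b1101 = 13; 13 != 93 -> empty
(251,-5): col outside [0, 251] -> not filled
(167,140): row=0b10100111, col=0b10001100, row AND col = 0b10000100 = 132; 132 != 140 -> empty
(47,14): row=0b101111, col=0b1110, row AND col = 0b1110 = 14; 14 == 14 -> filled
(171,124): row=0b10101011, col=0b1111100, row AND col = 0b101000 = 40; 40 != 124 -> empty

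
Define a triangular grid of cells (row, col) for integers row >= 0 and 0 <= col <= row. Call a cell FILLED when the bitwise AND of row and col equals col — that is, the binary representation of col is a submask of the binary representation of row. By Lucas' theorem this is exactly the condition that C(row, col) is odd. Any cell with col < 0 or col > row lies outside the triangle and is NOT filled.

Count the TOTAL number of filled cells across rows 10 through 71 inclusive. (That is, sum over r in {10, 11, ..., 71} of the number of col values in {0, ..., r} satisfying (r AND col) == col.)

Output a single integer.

Answer: 750

Derivation:
r10=1010 pc2: +4 =4
r11=1011 pc3: +8 =12
r12=1100 pc2: +4 =16
r13=1101 pc3: +8 =24
r14=1110 pc3: +8 =32
r15=1111 pc4: +16 =48
r16=10000 pc1: +2 =50
r17=10001 pc2: +4 =54
r18=10010 pc2: +4 =58
r19=10011 pc3: +8 =66
r20=10100 pc2: +4 =70
r21=10101 pc3: +8 =78
r22=10110 pc3: +8 =86
r23=10111 pc4: +16 =102
r24=11000 pc2: +4 =106
r25=11001 pc3: +8 =114
r26=11010 pc3: +8 =122
r27=11011 pc4: +16 =138
r28=11100 pc3: +8 =146
r29=11101 pc4: +16 =162
r30=11110 pc4: +16 =178
r31=11111 pc5: +32 =210
r32=100000 pc1: +2 =212
r33=100001 pc2: +4 =216
r34=100010 pc2: +4 =220
r35=100011 pc3: +8 =228
r36=100100 pc2: +4 =232
r37=100101 pc3: +8 =240
r38=100110 pc3: +8 =248
r39=100111 pc4: +16 =264
r40=101000 pc2: +4 =268
r41=101001 pc3: +8 =276
r42=101010 pc3: +8 =284
r43=101011 pc4: +16 =300
r44=101100 pc3: +8 =308
r45=101101 pc4: +16 =324
r46=101110 pc4: +16 =340
r47=101111 pc5: +32 =372
r48=110000 pc2: +4 =376
r49=110001 pc3: +8 =384
r50=110010 pc3: +8 =392
r51=110011 pc4: +16 =408
r52=110100 pc3: +8 =416
r53=110101 pc4: +16 =432
r54=110110 pc4: +16 =448
r55=110111 pc5: +32 =480
r56=111000 pc3: +8 =488
r57=111001 pc4: +16 =504
r58=111010 pc4: +16 =520
r59=111011 pc5: +32 =552
r60=111100 pc4: +16 =568
r61=111101 pc5: +32 =600
r62=111110 pc5: +32 =632
r63=111111 pc6: +64 =696
r64=1000000 pc1: +2 =698
r65=1000001 pc2: +4 =702
r66=1000010 pc2: +4 =706
r67=1000011 pc3: +8 =714
r68=1000100 pc2: +4 =718
r69=1000101 pc3: +8 =726
r70=1000110 pc3: +8 =734
r71=1000111 pc4: +16 =750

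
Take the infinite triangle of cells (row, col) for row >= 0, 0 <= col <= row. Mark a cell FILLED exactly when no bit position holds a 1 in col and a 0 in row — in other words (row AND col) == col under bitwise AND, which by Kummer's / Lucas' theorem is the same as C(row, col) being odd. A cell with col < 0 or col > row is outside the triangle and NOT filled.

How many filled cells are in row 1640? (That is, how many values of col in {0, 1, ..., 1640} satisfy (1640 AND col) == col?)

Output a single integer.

Answer: 32

Derivation:
1640 in binary = 11001101000
popcount(1640) = number of 1-bits in 11001101000 = 5
A col c satisfies (1640 AND c) == c iff every set bit of c is also set in 1640; each of the 5 set bits of 1640 can independently be on or off in c.
count = 2^5 = 32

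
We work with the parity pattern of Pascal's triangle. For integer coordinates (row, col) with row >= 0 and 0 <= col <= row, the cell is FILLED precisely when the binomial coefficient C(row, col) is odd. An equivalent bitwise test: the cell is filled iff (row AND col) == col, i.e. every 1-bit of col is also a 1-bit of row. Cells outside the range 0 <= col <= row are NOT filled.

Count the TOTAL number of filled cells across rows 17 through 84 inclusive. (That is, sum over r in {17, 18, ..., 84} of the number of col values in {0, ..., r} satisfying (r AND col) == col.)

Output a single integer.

r17=10001 pc2: +4 =4
r18=10010 pc2: +4 =8
r19=10011 pc3: +8 =16
r20=10100 pc2: +4 =20
r21=10101 pc3: +8 =28
r22=10110 pc3: +8 =36
r23=10111 pc4: +16 =52
r24=11000 pc2: +4 =56
r25=11001 pc3: +8 =64
r26=11010 pc3: +8 =72
r27=11011 pc4: +16 =88
r28=11100 pc3: +8 =96
r29=11101 pc4: +16 =112
r30=11110 pc4: +16 =128
r31=11111 pc5: +32 =160
r32=100000 pc1: +2 =162
r33=100001 pc2: +4 =166
r34=100010 pc2: +4 =170
r35=100011 pc3: +8 =178
r36=100100 pc2: +4 =182
r37=100101 pc3: +8 =190
r38=100110 pc3: +8 =198
r39=100111 pc4: +16 =214
r40=101000 pc2: +4 =218
r41=101001 pc3: +8 =226
r42=101010 pc3: +8 =234
r43=101011 pc4: +16 =250
r44=101100 pc3: +8 =258
r45=101101 pc4: +16 =274
r46=101110 pc4: +16 =290
r47=101111 pc5: +32 =322
r48=110000 pc2: +4 =326
r49=110001 pc3: +8 =334
r50=110010 pc3: +8 =342
r51=110011 pc4: +16 =358
r52=110100 pc3: +8 =366
r53=110101 pc4: +16 =382
r54=110110 pc4: +16 =398
r55=110111 pc5: +32 =430
r56=111000 pc3: +8 =438
r57=111001 pc4: +16 =454
r58=111010 pc4: +16 =470
r59=111011 pc5: +32 =502
r60=111100 pc4: +16 =518
r61=111101 pc5: +32 =550
r62=111110 pc5: +32 =582
r63=111111 pc6: +64 =646
r64=1000000 pc1: +2 =648
r65=1000001 pc2: +4 =652
r66=1000010 pc2: +4 =656
r67=1000011 pc3: +8 =664
r68=1000100 pc2: +4 =668
r69=1000101 pc3: +8 =676
r70=1000110 pc3: +8 =684
r71=1000111 pc4: +16 =700
r72=1001000 pc2: +4 =704
r73=1001001 pc3: +8 =712
r74=1001010 pc3: +8 =720
r75=1001011 pc4: +16 =736
r76=1001100 pc3: +8 =744
r77=1001101 pc4: +16 =760
r78=1001110 pc4: +16 =776
r79=1001111 pc5: +32 =808
r80=1010000 pc2: +4 =812
r81=1010001 pc3: +8 =820
r82=1010010 pc3: +8 =828
r83=1010011 pc4: +16 =844
r84=1010100 pc3: +8 =852

Answer: 852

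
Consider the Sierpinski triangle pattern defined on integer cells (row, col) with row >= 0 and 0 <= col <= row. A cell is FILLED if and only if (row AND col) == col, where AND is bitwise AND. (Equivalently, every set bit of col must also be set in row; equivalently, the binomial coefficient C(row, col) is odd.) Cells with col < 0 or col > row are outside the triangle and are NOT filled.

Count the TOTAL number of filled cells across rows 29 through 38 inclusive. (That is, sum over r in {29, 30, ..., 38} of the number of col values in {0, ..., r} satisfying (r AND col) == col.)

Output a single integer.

r29=11101 pc4: +16 =16
r30=11110 pc4: +16 =32
r31=11111 pc5: +32 =64
r32=100000 pc1: +2 =66
r33=100001 pc2: +4 =70
r34=100010 pc2: +4 =74
r35=100011 pc3: +8 =82
r36=100100 pc2: +4 =86
r37=100101 pc3: +8 =94
r38=100110 pc3: +8 =102

Answer: 102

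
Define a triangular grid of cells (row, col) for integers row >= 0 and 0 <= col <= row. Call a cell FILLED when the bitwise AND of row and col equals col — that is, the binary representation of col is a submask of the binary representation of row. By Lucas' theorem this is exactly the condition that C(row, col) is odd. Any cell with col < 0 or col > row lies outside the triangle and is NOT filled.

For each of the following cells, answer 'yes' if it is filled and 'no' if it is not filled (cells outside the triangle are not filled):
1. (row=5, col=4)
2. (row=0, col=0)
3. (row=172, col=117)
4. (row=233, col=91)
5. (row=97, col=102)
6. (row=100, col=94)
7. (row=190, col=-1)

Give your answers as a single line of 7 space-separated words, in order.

(5,4): row=0b101, col=0b100, row AND col = 0b100 = 4; 4 == 4 -> filled
(0,0): row=0b0, col=0b0, row AND col = 0b0 = 0; 0 == 0 -> filled
(172,117): row=0b10101100, col=0b1110101, row AND col = 0b100100 = 36; 36 != 117 -> empty
(233,91): row=0b11101001, col=0b1011011, row AND col = 0b1001001 = 73; 73 != 91 -> empty
(97,102): col outside [0, 97] -> not filled
(100,94): row=0b1100100, col=0b1011110, row AND col = 0b1000100 = 68; 68 != 94 -> empty
(190,-1): col outside [0, 190] -> not filled

Answer: yes yes no no no no no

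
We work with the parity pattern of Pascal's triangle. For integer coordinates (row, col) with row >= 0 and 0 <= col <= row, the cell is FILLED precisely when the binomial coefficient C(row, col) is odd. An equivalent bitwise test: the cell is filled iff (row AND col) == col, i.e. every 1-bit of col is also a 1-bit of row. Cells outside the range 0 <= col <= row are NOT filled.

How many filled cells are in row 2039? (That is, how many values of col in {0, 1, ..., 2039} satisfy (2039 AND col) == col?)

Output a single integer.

Answer: 1024

Derivation:
2039 in binary = 11111110111
popcount(2039) = number of 1-bits in 11111110111 = 10
A col c satisfies (2039 AND c) == c iff every set bit of c is also set in 2039; each of the 10 set bits of 2039 can independently be on or off in c.
count = 2^10 = 1024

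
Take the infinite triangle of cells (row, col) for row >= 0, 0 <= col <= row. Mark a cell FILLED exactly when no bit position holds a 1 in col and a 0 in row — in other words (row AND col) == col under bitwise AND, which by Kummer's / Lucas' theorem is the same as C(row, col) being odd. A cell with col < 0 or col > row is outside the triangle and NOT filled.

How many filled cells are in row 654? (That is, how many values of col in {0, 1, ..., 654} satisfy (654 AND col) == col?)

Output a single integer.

654 in binary = 1010001110
popcount(654) = number of 1-bits in 1010001110 = 5
A col c satisfies (654 AND c) == c iff every set bit of c is also set in 654; each of the 5 set bits of 654 can independently be on or off in c.
count = 2^5 = 32

Answer: 32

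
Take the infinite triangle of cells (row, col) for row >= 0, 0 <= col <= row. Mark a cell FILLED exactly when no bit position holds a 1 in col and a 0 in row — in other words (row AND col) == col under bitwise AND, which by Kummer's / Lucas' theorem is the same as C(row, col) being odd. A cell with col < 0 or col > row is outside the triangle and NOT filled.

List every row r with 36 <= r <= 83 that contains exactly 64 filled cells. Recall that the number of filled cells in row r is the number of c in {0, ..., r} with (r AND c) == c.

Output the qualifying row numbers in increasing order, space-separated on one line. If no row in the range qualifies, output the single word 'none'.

Row r has 2^popcount(r) filled cells, so we need popcount(r) = log2(64) = 6.
Scan r = 36..83 and keep those with exactly 6 one-bits:
r=36=100100 popcount=2 -> skip
r=37=100101 popcount=3 -> skip
r=38=100110 popcount=3 -> skip
r=39=100111 popcount=4 -> skip
r=40=101000 popcount=2 -> skip
r=41=101001 popcount=3 -> skip
r=42=101010 popcount=3 -> skip
r=43=101011 popcount=4 -> skip
r=44=101100 popcount=3 -> skip
r=45=101101 popcount=4 -> skip
r=46=101110 popcount=4 -> skip
r=47=101111 popcount=5 -> skip
r=48=110000 popcount=2 -> skip
r=49=110001 popcount=3 -> skip
r=50=110010 popcount=3 -> skip
r=51=110011 popcount=4 -> skip
r=52=110100 popcount=3 -> skip
r=53=110101 popcount=4 -> skip
r=54=110110 popcount=4 -> skip
r=55=110111 popcount=5 -> skip
r=56=111000 popcount=3 -> skip
r=57=111001 popcount=4 -> skip
r=58=111010 popcount=4 -> skip
r=59=111011 popcount=5 -> skip
r=60=111100 popcount=4 -> skip
r=61=111101 popcount=5 -> skip
r=62=111110 popcount=5 -> skip
r=63=111111 popcount=6 -> KEEP
r=64=1000000 popcount=1 -> skip
r=65=1000001 popcount=2 -> skip
r=66=1000010 popcount=2 -> skip
r=67=1000011 popcount=3 -> skip
r=68=1000100 popcount=2 -> skip
r=69=1000101 popcount=3 -> skip
r=70=1000110 popcount=3 -> skip
r=71=1000111 popcount=4 -> skip
r=72=1001000 popcount=2 -> skip
r=73=1001001 popcount=3 -> skip
r=74=1001010 popcount=3 -> skip
r=75=1001011 popcount=4 -> skip
r=76=1001100 popcount=3 -> skip
r=77=1001101 popcount=4 -> skip
r=78=1001110 popcount=4 -> skip
r=79=1001111 popcount=5 -> skip
r=80=1010000 popcount=2 -> skip
r=81=1010001 popcount=3 -> skip
r=82=1010010 popcount=3 -> skip
r=83=1010011 popcount=4 -> skip
Kept rows: 63

Answer: 63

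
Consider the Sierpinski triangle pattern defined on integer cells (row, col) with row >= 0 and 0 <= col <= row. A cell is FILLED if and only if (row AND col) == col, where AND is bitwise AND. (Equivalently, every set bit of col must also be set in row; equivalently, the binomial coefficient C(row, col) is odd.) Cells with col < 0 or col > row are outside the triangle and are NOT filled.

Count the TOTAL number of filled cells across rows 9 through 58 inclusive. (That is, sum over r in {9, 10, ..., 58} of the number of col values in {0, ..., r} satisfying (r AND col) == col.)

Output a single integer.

Answer: 524

Derivation:
r9=1001 pc2: +4 =4
r10=1010 pc2: +4 =8
r11=1011 pc3: +8 =16
r12=1100 pc2: +4 =20
r13=1101 pc3: +8 =28
r14=1110 pc3: +8 =36
r15=1111 pc4: +16 =52
r16=10000 pc1: +2 =54
r17=10001 pc2: +4 =58
r18=10010 pc2: +4 =62
r19=10011 pc3: +8 =70
r20=10100 pc2: +4 =74
r21=10101 pc3: +8 =82
r22=10110 pc3: +8 =90
r23=10111 pc4: +16 =106
r24=11000 pc2: +4 =110
r25=11001 pc3: +8 =118
r26=11010 pc3: +8 =126
r27=11011 pc4: +16 =142
r28=11100 pc3: +8 =150
r29=11101 pc4: +16 =166
r30=11110 pc4: +16 =182
r31=11111 pc5: +32 =214
r32=100000 pc1: +2 =216
r33=100001 pc2: +4 =220
r34=100010 pc2: +4 =224
r35=100011 pc3: +8 =232
r36=100100 pc2: +4 =236
r37=100101 pc3: +8 =244
r38=100110 pc3: +8 =252
r39=100111 pc4: +16 =268
r40=101000 pc2: +4 =272
r41=101001 pc3: +8 =280
r42=101010 pc3: +8 =288
r43=101011 pc4: +16 =304
r44=101100 pc3: +8 =312
r45=101101 pc4: +16 =328
r46=101110 pc4: +16 =344
r47=101111 pc5: +32 =376
r48=110000 pc2: +4 =380
r49=110001 pc3: +8 =388
r50=110010 pc3: +8 =396
r51=110011 pc4: +16 =412
r52=110100 pc3: +8 =420
r53=110101 pc4: +16 =436
r54=110110 pc4: +16 =452
r55=110111 pc5: +32 =484
r56=111000 pc3: +8 =492
r57=111001 pc4: +16 =508
r58=111010 pc4: +16 =524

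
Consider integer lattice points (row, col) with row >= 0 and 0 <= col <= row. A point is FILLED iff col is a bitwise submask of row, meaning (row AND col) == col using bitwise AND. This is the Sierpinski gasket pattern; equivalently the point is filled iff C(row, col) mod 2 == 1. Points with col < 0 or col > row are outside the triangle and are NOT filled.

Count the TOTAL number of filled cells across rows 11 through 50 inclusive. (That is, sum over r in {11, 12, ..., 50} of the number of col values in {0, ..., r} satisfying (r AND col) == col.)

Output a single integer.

r11=1011 pc3: +8 =8
r12=1100 pc2: +4 =12
r13=1101 pc3: +8 =20
r14=1110 pc3: +8 =28
r15=1111 pc4: +16 =44
r16=10000 pc1: +2 =46
r17=10001 pc2: +4 =50
r18=10010 pc2: +4 =54
r19=10011 pc3: +8 =62
r20=10100 pc2: +4 =66
r21=10101 pc3: +8 =74
r22=10110 pc3: +8 =82
r23=10111 pc4: +16 =98
r24=11000 pc2: +4 =102
r25=11001 pc3: +8 =110
r26=11010 pc3: +8 =118
r27=11011 pc4: +16 =134
r28=11100 pc3: +8 =142
r29=11101 pc4: +16 =158
r30=11110 pc4: +16 =174
r31=11111 pc5: +32 =206
r32=100000 pc1: +2 =208
r33=100001 pc2: +4 =212
r34=100010 pc2: +4 =216
r35=100011 pc3: +8 =224
r36=100100 pc2: +4 =228
r37=100101 pc3: +8 =236
r38=100110 pc3: +8 =244
r39=100111 pc4: +16 =260
r40=101000 pc2: +4 =264
r41=101001 pc3: +8 =272
r42=101010 pc3: +8 =280
r43=101011 pc4: +16 =296
r44=101100 pc3: +8 =304
r45=101101 pc4: +16 =320
r46=101110 pc4: +16 =336
r47=101111 pc5: +32 =368
r48=110000 pc2: +4 =372
r49=110001 pc3: +8 =380
r50=110010 pc3: +8 =388

Answer: 388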